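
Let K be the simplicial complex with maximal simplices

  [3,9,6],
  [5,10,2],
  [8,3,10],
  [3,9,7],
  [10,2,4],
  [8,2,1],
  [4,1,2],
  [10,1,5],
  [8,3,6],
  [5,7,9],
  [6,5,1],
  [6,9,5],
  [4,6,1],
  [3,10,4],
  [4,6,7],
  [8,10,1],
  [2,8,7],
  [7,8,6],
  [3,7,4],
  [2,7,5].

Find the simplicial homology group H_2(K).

Order the vertices as 1 < 2 < 3 < 4 < 5 < 6 < 7 < 8 < 9 < 10. Listing each simplex with vertices in this order, K has dimension 2 with simplices:

  0-simplices (10): [1], [2], [3], [4], [5], [6], [7], [8], [9], [10]
  1-simplices (30): (30 of them)
  2-simplices (20): (20 of them)

giving chain groups C_0 ≅ Z^10, C_1 ≅ Z^30, C_2 ≅ Z^20.

∂_1: C_1 → C_0 is given by ∂[p,q] = [q] − [p]. For instance
  ∂[3,6] = [6] − [3].
The resulting 10×30 matrix has rank 9, and its Smith normal form has invariant factors (1,1,1,1,1,1,1,1,1).

∂_2: C_2 → C_1 maps a triangle to the signed sum of its edges. For instance
  ∂[4,6,7] = [6,7] − [4,7] + [4,6],
  ∂[3,6,8] = [6,8] − [3,8] + [3,6].
The 30×20 boundary matrix has rank 20 and Smith normal form diag(1,1,1,1,1,1,1,1,1,1,1,1,1,1,1,1,1,1,1,2).

Reading off H_k = ker ∂_k / im ∂_{k+1}:

  H_2: rank ker ∂_2 − rank ∂_3 = (20 − 20) − 0 = 0, and there is no ∂_3, so H_2 = 0.

(K is a triangulation of the Klein bottle.)

H_2 = 0.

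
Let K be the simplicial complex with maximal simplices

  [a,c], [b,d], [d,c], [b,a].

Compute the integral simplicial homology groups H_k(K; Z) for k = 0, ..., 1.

K has 4 vertices, 4 edges.
rank ∂_0 = 0, rank ∂_1 = 3 ⇒ b_0 = 4 − 0 − 3 = 1; all invariant factors of ∂_1 are 1 so no torsion. So H_0 ≅ Z.
rank ∂_1 = 3, rank ∂_2 = 0 ⇒ b_1 = 4 − 3 − 0 = 1. So H_1 ≅ Z.

H_0 ≅ Z,  H_1 ≅ Z.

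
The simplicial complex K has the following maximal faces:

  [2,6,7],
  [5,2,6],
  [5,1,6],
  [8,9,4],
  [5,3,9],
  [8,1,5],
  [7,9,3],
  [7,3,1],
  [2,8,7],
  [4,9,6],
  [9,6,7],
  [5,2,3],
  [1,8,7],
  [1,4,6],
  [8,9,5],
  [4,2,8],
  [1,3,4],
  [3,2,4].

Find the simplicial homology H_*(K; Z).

Take the total order 1 < 2 < 3 < 4 < 5 < 6 < 7 < 8 < 9 on the vertex set. Then K (dimension 2) consists of the simplices:

  0-simplices (9): [1], [2], [3], [4], [5], [6], [7], [8], [9]
  1-simplices (27): (27 of them)
  2-simplices (18): [1,3,4], [1,3,7], [1,4,6], [1,5,6], [1,5,8], [1,7,8], [2,3,4], [2,3,5], [2,4,8], [2,5,6], [2,6,7], [2,7,8], [3,5,9], [3,7,9], [4,6,9], [4,8,9], [5,8,9], [6,7,9]

Hence C_0 ≅ Z^9, C_1 ≅ Z^27, C_2 ≅ Z^18.

∂_1: C_1 → C_0 maps an edge to its endpoints' difference, ∂[p,q] = q − p. For instance
  ∂[6,9] = [9] − [6].
The resulting 9×27 matrix has rank 8, and its Smith normal form has invariant factors (1,1,1,1,1,1,1,1).

The boundary map ∂_2: C_2 → C_1 maps a triangle to the signed sum of its edges. For instance
  ∂[1,3,7] = [3,7] − [1,7] + [1,3],
  ∂[2,6,7] = [6,7] − [2,7] + [2,6].
The resulting 27×18 matrix has rank 17, and its Smith normal form has invariant factors (1,1,1,1,1,1,1,1,1,1,1,1,1,1,1,1,1).

Reading off H_k = ker ∂_k / im ∂_{k+1}:

  H_0: rank C_0 − rank ∂_1 = 9 − 8 = 1, and the invariant factors of ∂_1 are all 1, so H_0 ≅ Z.
  H_1: rank ker ∂_1 − rank ∂_2 = (27 − 8) − 17 = 2, and the invariant factors of ∂_2 are all 1, so H_1 ≅ Z^2.
  H_2: rank ker ∂_2 − rank ∂_3 = (18 − 17) − 0 = 1, and there is no ∂_3, so H_2 ≅ Z.

H_0 ≅ Z,  H_1 ≅ Z^2,  H_2 ≅ Z.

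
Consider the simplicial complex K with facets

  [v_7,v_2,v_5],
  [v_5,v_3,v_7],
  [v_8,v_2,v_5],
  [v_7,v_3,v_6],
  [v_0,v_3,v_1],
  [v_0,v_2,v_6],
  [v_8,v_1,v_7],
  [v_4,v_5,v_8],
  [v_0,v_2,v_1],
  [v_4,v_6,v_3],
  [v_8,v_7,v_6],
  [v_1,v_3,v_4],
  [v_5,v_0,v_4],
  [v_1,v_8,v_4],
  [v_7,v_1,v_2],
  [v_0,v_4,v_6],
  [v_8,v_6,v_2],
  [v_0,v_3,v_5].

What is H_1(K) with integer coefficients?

H_1 = Z ⊕ Z/2.

Take the total order v_0 < v_1 < v_2 < v_3 < v_4 < v_5 < v_6 < v_7 < v_8 on the vertex set. Then K (dimension 2) consists of the simplices:

  0-simplices (9): [v_0], [v_1], [v_2], [v_3], [v_4], [v_5], [v_6], [v_7], [v_8]
  1-simplices (27): (27 of them)
  2-simplices (18): (18 of them)

giving chain groups C_0 ≅ Z^9, C_1 ≅ Z^27, C_2 ≅ Z^18.

∂_1: C_1 → C_0 is given by ∂[p,q] = [q] − [p]. For instance
  ∂[v_2,v_8] = [v_8] − [v_2].
This gives a 9×27 integer matrix of rank 8; reducing to Smith normal form yields diagonal entries (1,1,1,1,1,1,1,1).

The boundary map ∂_2: C_2 → C_1 acts by ∂[p,q,r] = [q,r] − [p,r] + [p,q]. For instance
  ∂[v_0,v_4,v_6] = [v_4,v_6] − [v_0,v_6] + [v_0,v_4],
  ∂[v_1,v_4,v_8] = [v_4,v_8] − [v_1,v_8] + [v_1,v_4].
This gives a 27×18 integer matrix of rank 18; reducing to Smith normal form yields diagonal entries (1,1,1,1,1,1,1,1,1,1,1,1,1,1,1,1,1,2).

Now H_k = ker ∂_k / im ∂_{k+1}, so:

  H_1: rank ker ∂_1 − rank ∂_2 = (27 − 8) − 18 = 1, and ∂_2 has invariant factor 2 > 1, so H_1 ≅ Z ⊕ Z/2.

(K is a triangulation of the Klein bottle.)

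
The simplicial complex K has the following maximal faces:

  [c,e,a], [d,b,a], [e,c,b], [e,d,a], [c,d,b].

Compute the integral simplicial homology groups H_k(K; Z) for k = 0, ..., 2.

We work with the vertex ordering a < b < c < d < e. The simplices of K, each written with vertices in increasing order, are:

  0-simplices (5): a, b, c, d, e
  1-simplices (10): ab, ac, ad, ae, bc, bd, be, cd, ce, de
  2-simplices (5): abd, ace, ade, bcd, bce

Hence C_0 ≅ Z^5, C_1 ≅ Z^10, C_2 ≅ Z^5.

∂_1: C_1 → C_0 maps an edge to its endpoints' difference, ∂[p,q] = q − p.
The 5×10 boundary matrix has rank 4 and Smith normal form diag(1,1,1,1).

∂_2: C_2 → C_1 acts by ∂[p,q,r] = [q,r] − [p,r] + [p,q]. For instance
  ∂bce = ce − be + bc,
  ∂abd = bd − ad + ab.
The 10×5 boundary matrix has rank 5 and Smith normal form diag(1,1,1,1,1).

Now H_k = ker ∂_k / im ∂_{k+1}, so:

  H_0: rank C_0 − rank ∂_1 = 5 − 4 = 1, and the invariant factors of ∂_1 are all 1, so H_0 = Z.
  H_1: rank ker ∂_1 − rank ∂_2 = (10 − 4) − 5 = 1, and the invariant factors of ∂_2 are all 1, so H_1 = Z.
  H_2: rank ker ∂_2 − rank ∂_3 = (5 − 5) − 0 = 0, and there is no ∂_3, so H_2 = 0.

H_0 = Z,  H_1 = Z,  H_2 = 0.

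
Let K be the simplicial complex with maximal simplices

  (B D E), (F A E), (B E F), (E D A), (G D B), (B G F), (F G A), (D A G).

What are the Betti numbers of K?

b_0 = 1, b_1 = 0, b_2 = 1.

Fix the vertex order A < B < D < E < F < G and write every simplex with vertices in increasing order. Then dim K = 2 and the simplices of K are:

  0-simplices (6): A, B, D, E, F, G
  1-simplices (12): AD, AE, AF, AG, BD, BE, BF, BG, DE, DG, EF, FG
  2-simplices (8): ADE, ADG, AEF, AFG, BDE, BDG, BEF, BFG

Hence C_0 ≅ Z^6, C_1 ≅ Z^12, C_2 ≅ Z^8.

∂_1: C_1 → C_0 maps an edge to its endpoints' difference, ∂[p,q] = q − p.
The resulting 6×12 matrix has rank 5, and its Smith normal form has invariant factors (1,1,1,1,1).

∂_2: C_2 → C_1 acts by ∂[p,q,r] = [q,r] − [p,r] + [p,q]. For instance
  ∂AFG = FG − AG + AF,
  ∂ADE = DE − AE + AD.
The resulting 12×8 matrix has rank 7, and its Smith normal form has invariant factors (1,1,1,1,1,1,1).

From H_k ≅ ker(∂_k) / im(∂_{k+1}) we obtain:

  H_0: rank C_0 − rank ∂_1 = 6 − 5 = 1, and the invariant factors of ∂_1 are all 1, so H_0 = Z.
  H_1: rank ker ∂_1 − rank ∂_2 = (12 − 5) − 7 = 0, and the invariant factors of ∂_2 are all 1, so H_1 = 0.
  H_2: rank ker ∂_2 − rank ∂_3 = (8 − 7) − 0 = 1, and there is no ∂_3, so H_2 = Z.

Hence the Betti numbers are b_0 = 1, b_1 = 0, b_2 = 1.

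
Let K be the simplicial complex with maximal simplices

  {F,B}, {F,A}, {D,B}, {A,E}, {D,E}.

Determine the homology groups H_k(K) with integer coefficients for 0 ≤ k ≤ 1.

H_0 ≅ Z,  H_1 ≅ Z.

Take the total order A < B < D < E < F on the vertex set. Then K (dimension 1) consists of the simplices:

  0-simplices (5): A, B, D, E, F
  1-simplices (5): AE, AF, BD, BF, DE

Hence C_0 ≅ Z^5, C_1 ≅ Z^5.

Boundary ∂_1: C_1 → C_0 sends each edge [p,q] (with p < q) to q − p. For instance
  ∂AF = F − A.
This gives a 5×5 integer matrix of rank 4; reducing to Smith normal form yields diagonal entries (1,1,1,1).

Computing H_k = (kernel of ∂_k) / (image of ∂_{k+1}):

  H_0: rank C_0 − rank ∂_1 = 5 − 4 = 1, and the invariant factors of ∂_1 are all 1, so H_0 = Z.
  H_1: rank ker ∂_1 − rank ∂_2 = (5 − 4) − 0 = 1, and there is no ∂_2, so H_1 = Z.

(K is a triangulation of the circle S^1.)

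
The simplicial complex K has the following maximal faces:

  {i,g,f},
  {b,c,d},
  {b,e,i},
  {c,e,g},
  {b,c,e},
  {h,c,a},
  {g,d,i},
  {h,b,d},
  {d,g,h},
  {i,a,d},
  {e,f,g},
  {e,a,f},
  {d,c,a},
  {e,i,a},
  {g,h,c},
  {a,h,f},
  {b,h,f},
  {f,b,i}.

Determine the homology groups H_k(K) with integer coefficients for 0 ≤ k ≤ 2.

H_0 ≅ Z,  H_1 ≅ Z ⊕ Z/2Z,  H_2 = 0.

K has 9 vertices, 27 edges, 18 triangles.
rank ∂_0 = 0, rank ∂_1 = 8 ⇒ b_0 = 9 − 0 − 8 = 1; all invariant factors of ∂_1 are 1 so no torsion. So H_0 ≅ Z.
rank ∂_1 = 8, rank ∂_2 = 18 ⇒ b_1 = 27 − 8 − 18 = 1; ∂_2 has invariant factor(s) [2] giving torsion. So H_1 ≅ Z ⊕ Z/2Z.
rank ∂_2 = 18, rank ∂_3 = 0 ⇒ b_2 = 18 − 18 − 0 = 0. So H_2 ≅ 0.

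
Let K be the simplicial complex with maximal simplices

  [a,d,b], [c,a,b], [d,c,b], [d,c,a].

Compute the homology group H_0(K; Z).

We work with the vertex ordering a < b < c < d. The simplices of K, each written with vertices in increasing order, are:

  0-simplices (4): a, b, c, d
  1-simplices (6): ab, ac, ad, bc, bd, cd
  2-simplices (4): abc, abd, acd, bcd

Hence C_0 ≅ Z^4, C_1 ≅ Z^6, C_2 ≅ Z^4.

∂_1: C_1 → C_0 sends each edge [p,q] (with p < q) to q − p. For instance
  ∂ac = c − a.
As a 4×6 matrix over Z this has rank 3, with invariant factors (1,1,1).

∂_2: C_2 → C_1 acts by ∂[p,q,r] = [q,r] − [p,r] + [p,q]. For instance
  ∂acd = cd − ad + ac,
  ∂abd = bd − ad + ab.
The resulting 6×4 matrix has rank 3, and its Smith normal form has invariant factors (1,1,1).

From H_k ≅ ker(∂_k) / im(∂_{k+1}) we obtain:

  H_0: rank C_0 − rank ∂_1 = 4 − 3 = 1, and the invariant factors of ∂_1 are all 1, so H_0 ≅ Z.

H_0 = Z.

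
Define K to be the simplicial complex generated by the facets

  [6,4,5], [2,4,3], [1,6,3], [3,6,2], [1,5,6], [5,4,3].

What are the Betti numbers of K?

Take the total order 1 < 2 < 3 < 4 < 5 < 6 on the vertex set. Then K (dimension 2) consists of the simplices:

  0-simplices (6): [1], [2], [3], [4], [5], [6]
  1-simplices (12): [1,3], [1,5], [1,6], [2,3], [2,4], [2,6], [3,4], [3,5], [3,6], [4,5], [4,6], [5,6]
  2-simplices (6): [1,3,6], [1,5,6], [2,3,4], [2,3,6], [3,4,5], [4,5,6]

giving chain groups C_0 ≅ Z^6, C_1 ≅ Z^12, C_2 ≅ Z^6.

Boundary ∂_1: C_1 → C_0 sends each edge [p,q] (with p < q) to q − p.
This gives a 6×12 integer matrix of rank 5; reducing to Smith normal form yields diagonal entries (1,1,1,1,1).

Boundary ∂_2: C_2 → C_1 sends each 2-simplex [p,q,r] to [q,r] − [p,r] + [p,q]. For instance
  ∂[3,4,5] = [4,5] − [3,5] + [3,4],
  ∂[2,3,6] = [3,6] − [2,6] + [2,3].
The 12×6 boundary matrix has rank 6 and Smith normal form diag(1,1,1,1,1,1).

Computing H_k = (kernel of ∂_k) / (image of ∂_{k+1}):

  H_0: rank C_0 − rank ∂_1 = 6 − 5 = 1, and the invariant factors of ∂_1 are all 1, so H_0 = Z.
  H_1: rank ker ∂_1 − rank ∂_2 = (12 − 5) − 6 = 1, and the invariant factors of ∂_2 are all 1, so H_1 = Z.
  H_2: rank ker ∂_2 − rank ∂_3 = (6 − 6) − 0 = 0, and there is no ∂_3, so H_2 = 0.

(K is a triangulation of the cylinder S^1 x I.)

Hence the Betti numbers are b_0 = 1, b_1 = 1, b_2 = 0.

b_0 = 1, b_1 = 1, b_2 = 0.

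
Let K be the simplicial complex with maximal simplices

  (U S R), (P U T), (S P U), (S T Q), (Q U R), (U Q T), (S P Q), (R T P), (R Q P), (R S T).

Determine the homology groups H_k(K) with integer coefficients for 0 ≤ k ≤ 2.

Take the total order P < Q < R < S < T < U on the vertex set. Then K (dimension 2) consists of the simplices:

  0-simplices (6): P, Q, R, S, T, U
  1-simplices (15): PQ, PR, PS, PT, PU, QR, QS, QT, QU, RS, RT, RU, ST, SU, TU
  2-simplices (10): PQR, PQS, PRT, PSU, PTU, QRU, QST, QTU, RST, RSU

so the chain groups are C_0 ≅ Z^6, C_1 ≅ Z^15, C_2 ≅ Z^10.

∂_1: C_1 → C_0 maps an edge to its endpoints' difference, ∂[p,q] = q − p. For instance
  ∂QR = R − Q.
The resulting 6×15 matrix has rank 5, and its Smith normal form has invariant factors (1,1,1,1,1).

∂_2: C_2 → C_1 sends each 2-simplex [p,q,r] to [q,r] − [p,r] + [p,q]. For instance
  ∂QST = ST − QT + QS,
  ∂PTU = TU − PU + PT.
The resulting 15×10 matrix has rank 10, and its Smith normal form has invariant factors (1,1,1,1,1,1,1,1,1,2).

From H_k ≅ ker(∂_k) / im(∂_{k+1}) we obtain:

  H_0: rank C_0 − rank ∂_1 = 6 − 5 = 1, and the invariant factors of ∂_1 are all 1, so H_0 = Z.
  H_1: rank ker ∂_1 − rank ∂_2 = (15 − 5) − 10 = 0, and ∂_2 has invariant factor 2 > 1, so H_1 = Z/2Z.
  H_2: rank ker ∂_2 − rank ∂_3 = (10 − 10) − 0 = 0, and there is no ∂_3, so H_2 = 0.

(K is a triangulation of the real projective plane RP^2.)

H_0 = Z,  H_1 = Z/2Z,  H_2 = 0.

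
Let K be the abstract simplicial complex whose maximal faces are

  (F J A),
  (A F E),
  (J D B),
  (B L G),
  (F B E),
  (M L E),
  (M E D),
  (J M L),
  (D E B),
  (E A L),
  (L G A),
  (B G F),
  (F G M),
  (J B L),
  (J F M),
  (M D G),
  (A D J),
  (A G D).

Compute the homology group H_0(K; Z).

H_0 ≅ Z.

Order the vertices as A < B < D < E < F < G < J < L < M. Listing each simplex with vertices in this order, K has dimension 2 with simplices:

  0-simplices (9): A, B, D, E, F, G, J, L, M
  1-simplices (27): AD, AE, AF, AG, AJ, AL, BD, BE, BF, BG, BJ, BL, DE, DG, DJ, DM, EF, EL, EM, FG, FJ, FM, GL, GM, JL, JM, LM
  2-simplices (18): ADG, ADJ, AEF, AEL, AFJ, AGL, BDE, BDJ, BEF, BFG, BGL, BJL, DEM, DGM, ELM, FGM, FJM, JLM

Hence C_0 ≅ Z^9, C_1 ≅ Z^27, C_2 ≅ Z^18.

∂_1: C_1 → C_0 sends each edge [p,q] (with p < q) to q − p.
This gives a 9×27 integer matrix of rank 8; reducing to Smith normal form yields diagonal entries (1,1,1,1,1,1,1,1).

∂_2: C_2 → C_1 maps a triangle to the signed sum of its edges. For instance
  ∂BDE = DE − BE + BD,
  ∂ELM = LM − EM + EL.
The 27×18 boundary matrix has rank 17 and Smith normal form diag(1,1,1,1,1,1,1,1,1,1,1,1,1,1,1,1,1).

Computing H_k = (kernel of ∂_k) / (image of ∂_{k+1}):

  H_0: rank C_0 − rank ∂_1 = 9 − 8 = 1, and the invariant factors of ∂_1 are all 1, so H_0 = Z.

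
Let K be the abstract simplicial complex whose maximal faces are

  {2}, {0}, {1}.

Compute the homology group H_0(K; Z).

H_0 ≅ Z^3.

K has 3 vertices.
rank ∂_0 = 0, rank ∂_1 = 0 ⇒ b_0 = 3 − 0 − 0 = 3. So H_0 ≅ Z^3.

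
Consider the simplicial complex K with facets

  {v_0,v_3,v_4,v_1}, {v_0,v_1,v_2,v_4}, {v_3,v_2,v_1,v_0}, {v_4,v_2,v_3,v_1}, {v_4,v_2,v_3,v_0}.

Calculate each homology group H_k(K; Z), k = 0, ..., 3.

Order the vertices as v_0 < v_1 < v_2 < v_3 < v_4. Listing each simplex with vertices in this order, K has dimension 3 with simplices:

  0-simplices (5): [v_0], [v_1], [v_2], [v_3], [v_4]
  1-simplices (10): [v_0,v_1], [v_0,v_2], [v_0,v_3], [v_0,v_4], [v_1,v_2], [v_1,v_3], [v_1,v_4], [v_2,v_3], [v_2,v_4], [v_3,v_4]
  2-simplices (10): [v_0,v_1,v_2], [v_0,v_1,v_3], [v_0,v_1,v_4], [v_0,v_2,v_3], [v_0,v_2,v_4], [v_0,v_3,v_4], [v_1,v_2,v_3], [v_1,v_2,v_4], [v_1,v_3,v_4], [v_2,v_3,v_4]
  3-simplices (5): [v_0,v_1,v_2,v_3], [v_0,v_1,v_2,v_4], [v_0,v_1,v_3,v_4], [v_0,v_2,v_3,v_4], [v_1,v_2,v_3,v_4]

so the chain groups are C_0 ≅ Z^5, C_1 ≅ Z^10, C_2 ≅ Z^10, C_3 ≅ Z^5.

The boundary map ∂_1: C_1 → C_0 is given by ∂[p,q] = [q] − [p]. For instance
  ∂[v_3,v_4] = [v_4] − [v_3].
This gives a 5×10 integer matrix of rank 4; reducing to Smith normal form yields diagonal entries (1,1,1,1).

Boundary ∂_2: C_2 → C_1 maps a triangle to the signed sum of its edges. For instance
  ∂[v_0,v_1,v_4] = [v_1,v_4] − [v_0,v_4] + [v_0,v_1],
  ∂[v_1,v_2,v_3] = [v_2,v_3] − [v_1,v_3] + [v_1,v_2].
The 10×10 boundary matrix has rank 6 and Smith normal form diag(1,1,1,1,1,1).

The boundary map ∂_3: C_3 → C_2 sends each 3-simplex σ to the alternating sum Σ_i (−1)^i (σ with its i-th vertex removed). For instance
  ∂[v_0,v_1,v_3,v_4] = [v_1,v_3,v_4] − [v_0,v_3,v_4] + [v_0,v_1,v_4] − [v_0,v_1,v_3],
  ∂[v_0,v_1,v_2,v_4] = [v_1,v_2,v_4] − [v_0,v_2,v_4] + [v_0,v_1,v_4] − [v_0,v_1,v_2].
The 10×5 boundary matrix has rank 4 and Smith normal form diag(1,1,1,1).

Now H_k = ker ∂_k / im ∂_{k+1}, so:

  H_0: rank C_0 − rank ∂_1 = 5 − 4 = 1, and the invariant factors of ∂_1 are all 1, so H_0 = Z.
  H_1: rank ker ∂_1 − rank ∂_2 = (10 − 4) − 6 = 0, and the invariant factors of ∂_2 are all 1, so H_1 = 0.
  H_2: rank ker ∂_2 − rank ∂_3 = (10 − 6) − 4 = 0, and the invariant factors of ∂_3 are all 1, so H_2 = 0.
  H_3: rank ker ∂_3 − rank ∂_4 = (5 − 4) − 0 = 1, and there is no ∂_4, so H_3 = Z.

As a check, the Euler characteristic is 5 − 10 + 10 − 5 = 0, which agrees with 1 − 0 + 0 − 1 = 0.

H_0 ≅ Z,  H_1 = 0,  H_2 = 0,  H_3 ≅ Z.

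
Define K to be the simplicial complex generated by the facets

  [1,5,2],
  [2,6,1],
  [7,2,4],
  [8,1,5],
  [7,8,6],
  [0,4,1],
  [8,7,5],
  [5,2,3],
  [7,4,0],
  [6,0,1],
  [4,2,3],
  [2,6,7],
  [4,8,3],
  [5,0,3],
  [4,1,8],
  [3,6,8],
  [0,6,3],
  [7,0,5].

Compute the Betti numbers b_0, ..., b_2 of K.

b_0 = 1, b_1 = 2, b_2 = 1.

K has 9 vertices, 27 edges, 18 triangles.
rank ∂_0 = 0, rank ∂_1 = 8 ⇒ b_0 = 9 − 0 − 8 = 1; all invariant factors of ∂_1 are 1 so no torsion. So H_0 ≅ Z.
rank ∂_1 = 8, rank ∂_2 = 17 ⇒ b_1 = 27 − 8 − 17 = 2; all invariant factors of ∂_2 are 1 so no torsion. So H_1 ≅ Z^2.
rank ∂_2 = 17, rank ∂_3 = 0 ⇒ b_2 = 18 − 17 − 0 = 1. So H_2 ≅ Z.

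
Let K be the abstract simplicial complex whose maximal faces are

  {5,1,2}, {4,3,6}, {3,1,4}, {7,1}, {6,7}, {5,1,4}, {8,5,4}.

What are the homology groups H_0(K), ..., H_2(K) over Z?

We work with the vertex ordering 1 < 2 < 3 < 4 < 5 < 6 < 7 < 8. The simplices of K, each written with vertices in increasing order, are:

  0-simplices (8): [1], [2], [3], [4], [5], [6], [7], [8]
  1-simplices (13): [1,2], [1,3], [1,4], [1,5], [1,7], [2,5], [3,4], [3,6], [4,5], [4,6], [4,8], [5,8], [6,7]
  2-simplices (5): [1,2,5], [1,3,4], [1,4,5], [3,4,6], [4,5,8]

giving chain groups C_0 ≅ Z^8, C_1 ≅ Z^13, C_2 ≅ Z^5.

Boundary ∂_1: C_1 → C_0 sends each edge [p,q] (with p < q) to q − p. For instance
  ∂[1,4] = [4] − [1].
As a 8×13 matrix over Z this has rank 7, with invariant factors (1,1,1,1,1,1,1).

The boundary map ∂_2: C_2 → C_1 acts by ∂[p,q,r] = [q,r] − [p,r] + [p,q]. For instance
  ∂[4,5,8] = [5,8] − [4,8] + [4,5],
  ∂[1,3,4] = [3,4] − [1,4] + [1,3].
As a 13×5 matrix over Z this has rank 5, with invariant factors (1,1,1,1,1).

From H_k ≅ ker(∂_k) / im(∂_{k+1}) we obtain:

  H_0: rank C_0 − rank ∂_1 = 8 − 7 = 1, and the invariant factors of ∂_1 are all 1, so H_0 ≅ Z.
  H_1: rank ker ∂_1 − rank ∂_2 = (13 − 7) − 5 = 1, and the invariant factors of ∂_2 are all 1, so H_1 ≅ Z.
  H_2: rank ker ∂_2 − rank ∂_3 = (5 − 5) − 0 = 0, and there is no ∂_3, so H_2 ≅ 0.

H_0 = Z,  H_1 = Z,  H_2 = 0.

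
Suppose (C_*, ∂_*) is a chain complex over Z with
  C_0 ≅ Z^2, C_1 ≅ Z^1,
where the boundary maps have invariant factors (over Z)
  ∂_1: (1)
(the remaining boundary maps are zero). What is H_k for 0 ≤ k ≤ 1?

H_0: b_0 = 2 − 0 − 1 = 1; torsion from ∂_1 factors > 1: none. So H_0 = Z.
H_1: b_1 = 1 − 1 − 0 = 0; torsion from ∂_2 factors > 1: none. So H_1 = 0.

H_0 = Z,  H_1 = 0.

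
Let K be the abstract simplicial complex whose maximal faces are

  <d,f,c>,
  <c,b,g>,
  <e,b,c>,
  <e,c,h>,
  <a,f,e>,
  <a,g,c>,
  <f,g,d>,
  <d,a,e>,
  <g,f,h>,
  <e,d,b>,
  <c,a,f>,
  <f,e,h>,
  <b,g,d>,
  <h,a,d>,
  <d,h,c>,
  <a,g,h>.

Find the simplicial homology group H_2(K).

K has 8 vertices, 24 edges, 16 triangles.
rank ∂_2 = 15, rank ∂_3 = 0 ⇒ b_2 = 16 − 15 − 0 = 1. So H_2 ≅ Z.

H_2 = Z.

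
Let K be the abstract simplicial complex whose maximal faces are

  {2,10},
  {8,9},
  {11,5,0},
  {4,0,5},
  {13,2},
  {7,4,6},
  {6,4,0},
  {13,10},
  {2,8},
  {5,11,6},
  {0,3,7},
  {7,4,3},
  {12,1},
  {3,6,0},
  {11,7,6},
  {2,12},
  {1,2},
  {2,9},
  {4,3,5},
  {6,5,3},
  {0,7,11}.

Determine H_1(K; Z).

Take the total order 0 < 1 < 2 < 3 < 4 < 5 < 6 < 7 < 8 < 9 < 10 < 11 < 12 < 13 on the vertex set. Then K (dimension 2) consists of the simplices:

  0-simplices (14): [0], [1], [2], [3], [4], [5], [6], [7], [8], [9], [10], [11], [12], [13]
  1-simplices (27): (27 of them)
  2-simplices (12): [0,3,6], [0,3,7], [0,4,5], [0,4,6], [0,5,11], [0,7,11], [3,4,5], [3,4,7], [3,5,6], [4,6,7], [5,6,11], [6,7,11]

giving chain groups C_0 ≅ Z^14, C_1 ≅ Z^27, C_2 ≅ Z^12.

The boundary map ∂_1: C_1 → C_0 is given by ∂[p,q] = [q] − [p]. For instance
  ∂[3,6] = [6] − [3].
As a 14×27 matrix over Z this has rank 12, with invariant factors (1,1,1,1,1,1,1,1,1,1,1,1).

Boundary ∂_2: C_2 → C_1 sends each 2-simplex [p,q,r] to [q,r] − [p,r] + [p,q]. For instance
  ∂[0,3,6] = [3,6] − [0,6] + [0,3],
  ∂[5,6,11] = [6,11] − [5,11] + [5,6].
The resulting 27×12 matrix has rank 12, and its Smith normal form has invariant factors (1,1,1,1,1,1,1,1,1,1,1,2).

Reading off H_k = ker ∂_k / im ∂_{k+1}:

  H_1: rank ker ∂_1 − rank ∂_2 = (27 − 12) − 12 = 3, and ∂_2 has invariant factor 2 > 1, so H_1 ≅ Z^3 ⊕ Z/2Z.

(K is a triangulation of the disjoint union of the real projective plane RP^2 and a wedge of 3 circles.)

H_1 ≅ Z^3 ⊕ Z/2Z.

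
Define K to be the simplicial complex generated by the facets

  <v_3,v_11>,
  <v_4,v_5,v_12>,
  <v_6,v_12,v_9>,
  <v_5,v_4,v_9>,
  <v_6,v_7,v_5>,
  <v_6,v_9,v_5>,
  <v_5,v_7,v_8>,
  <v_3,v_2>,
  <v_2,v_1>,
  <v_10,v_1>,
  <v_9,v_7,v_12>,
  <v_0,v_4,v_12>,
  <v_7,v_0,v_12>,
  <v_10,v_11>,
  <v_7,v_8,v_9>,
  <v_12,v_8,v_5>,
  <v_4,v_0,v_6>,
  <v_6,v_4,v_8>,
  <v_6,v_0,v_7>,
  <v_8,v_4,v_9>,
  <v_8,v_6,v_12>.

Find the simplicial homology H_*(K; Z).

Take the total order v_0 < v_1 < v_2 < v_3 < v_4 < v_5 < v_6 < v_7 < v_8 < v_9 < v_10 < v_11 < v_12 on the vertex set. Then K (dimension 2) consists of the simplices:

  0-simplices (13): [v_0], [v_1], [v_2], [v_3], [v_4], [v_5], [v_6], [v_7], [v_8], [v_9], [v_10], [v_11], [v_12]
  1-simplices (29): (29 of them)
  2-simplices (16): (16 of them)

so the chain groups are C_0 ≅ Z^13, C_1 ≅ Z^29, C_2 ≅ Z^16.

The boundary map ∂_1: C_1 → C_0 sends each edge [p,q] (with p < q) to q − p.
As a 13×29 matrix over Z this has rank 11, with invariant factors (1,1,1,1,1,1,1,1,1,1,1).

Boundary ∂_2: C_2 → C_1 maps a triangle to the signed sum of its edges. For instance
  ∂[v_5,v_6,v_7] = [v_6,v_7] − [v_5,v_7] + [v_5,v_6],
  ∂[v_6,v_8,v_12] = [v_8,v_12] − [v_6,v_12] + [v_6,v_8].
This gives a 29×16 integer matrix of rank 15; reducing to Smith normal form yields diagonal entries (1,1,1,1,1,1,1,1,1,1,1,1,1,1,1).

From H_k ≅ ker(∂_k) / im(∂_{k+1}) we obtain:

  H_0: rank C_0 − rank ∂_1 = 13 − 11 = 2, and the invariant factors of ∂_1 are all 1, so H_0 = Z^2.
  H_1: rank ker ∂_1 − rank ∂_2 = (29 − 11) − 15 = 3, and the invariant factors of ∂_2 are all 1, so H_1 = Z^3.
  H_2: rank ker ∂_2 − rank ∂_3 = (16 − 15) − 0 = 1, and there is no ∂_3, so H_2 = Z.

As a check, the Euler characteristic is 13 − 29 + 16 = 0, which agrees with 2 − 3 + 1 = 0.

H_0 = Z^2,  H_1 = Z^3,  H_2 = Z.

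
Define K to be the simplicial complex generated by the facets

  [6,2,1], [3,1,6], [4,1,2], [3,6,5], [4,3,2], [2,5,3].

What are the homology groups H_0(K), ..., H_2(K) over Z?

H_0 ≅ Z,  H_1 ≅ Z,  H_2 = 0.

We work with the vertex ordering 1 < 2 < 3 < 4 < 5 < 6. The simplices of K, each written with vertices in increasing order, are:

  0-simplices (6): [1], [2], [3], [4], [5], [6]
  1-simplices (12): [1,2], [1,3], [1,4], [1,6], [2,3], [2,4], [2,5], [2,6], [3,4], [3,5], [3,6], [5,6]
  2-simplices (6): [1,2,4], [1,2,6], [1,3,6], [2,3,4], [2,3,5], [3,5,6]

so the chain groups are C_0 ≅ Z^6, C_1 ≅ Z^12, C_2 ≅ Z^6.

Boundary ∂_1: C_1 → C_0 sends each edge [p,q] (with p < q) to q − p.
The 6×12 boundary matrix has rank 5 and Smith normal form diag(1,1,1,1,1).

Boundary ∂_2: C_2 → C_1 maps a triangle to the signed sum of its edges. For instance
  ∂[3,5,6] = [5,6] − [3,6] + [3,5],
  ∂[1,2,4] = [2,4] − [1,4] + [1,2].
The 12×6 boundary matrix has rank 6 and Smith normal form diag(1,1,1,1,1,1).

Computing H_k = (kernel of ∂_k) / (image of ∂_{k+1}):

  H_0: rank C_0 − rank ∂_1 = 6 − 5 = 1, and the invariant factors of ∂_1 are all 1, so H_0 ≅ Z.
  H_1: rank ker ∂_1 − rank ∂_2 = (12 − 5) − 6 = 1, and the invariant factors of ∂_2 are all 1, so H_1 ≅ Z.
  H_2: rank ker ∂_2 − rank ∂_3 = (6 − 6) − 0 = 0, and there is no ∂_3, so H_2 ≅ 0.

As a check, the Euler characteristic is 6 − 12 + 6 = 0, which agrees with 1 − 1 + 0 = 0.
(K is a triangulation of the cylinder S^1 x I.)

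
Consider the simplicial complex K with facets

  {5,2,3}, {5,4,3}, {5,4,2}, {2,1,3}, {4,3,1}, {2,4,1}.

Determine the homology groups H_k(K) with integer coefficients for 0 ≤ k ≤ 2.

K has 5 vertices, 9 edges, 6 triangles.
rank ∂_0 = 0, rank ∂_1 = 4 ⇒ b_0 = 5 − 0 − 4 = 1; all invariant factors of ∂_1 are 1 so no torsion. So H_0 ≅ Z.
rank ∂_1 = 4, rank ∂_2 = 5 ⇒ b_1 = 9 − 4 − 5 = 0; all invariant factors of ∂_2 are 1 so no torsion. So H_1 ≅ 0.
rank ∂_2 = 5, rank ∂_3 = 0 ⇒ b_2 = 6 − 5 − 0 = 1. So H_2 ≅ Z.

H_0 = Z,  H_1 = 0,  H_2 = Z.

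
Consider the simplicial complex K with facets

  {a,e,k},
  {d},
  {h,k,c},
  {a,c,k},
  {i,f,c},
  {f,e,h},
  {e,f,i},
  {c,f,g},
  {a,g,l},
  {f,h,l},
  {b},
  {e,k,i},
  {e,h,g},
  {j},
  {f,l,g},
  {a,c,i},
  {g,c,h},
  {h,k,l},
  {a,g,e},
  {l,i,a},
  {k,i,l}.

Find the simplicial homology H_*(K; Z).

H_0 = Z^4,  H_1 = Z ⊕ Z/2,  H_2 = 0.

We work with the vertex ordering a < b < c < d < e < f < g < h < i < j < k < l. The simplices of K, each written with vertices in increasing order, are:

  0-simplices (12): a, b, c, d, e, f, g, h, i, j, k, l
  1-simplices (27): ac, ae, ag, ai, ak, al, cf, cg, ch, ci, ck, ef, eg, eh, ei, ek, fg, fh, fi, fl, gh, gl, hk, hl, ik, il, kl
  2-simplices (18): aci, ack, aeg, aek, agl, ail, cfg, cfi, cgh, chk, efh, efi, egh, eik, fgl, fhl, hkl, ikl

Hence C_0 ≅ Z^12, C_1 ≅ Z^27, C_2 ≅ Z^18.

∂_1: C_1 → C_0 maps an edge to its endpoints' difference, ∂[p,q] = q − p. For instance
  ∂ag = g − a.
The resulting 12×27 matrix has rank 8, and its Smith normal form has invariant factors (1,1,1,1,1,1,1,1).

The boundary map ∂_2: C_2 → C_1 acts by ∂[p,q,r] = [q,r] − [p,r] + [p,q]. For instance
  ∂eik = ik − ek + ei,
  ∂fgl = gl − fl + fg.
As a 27×18 matrix over Z this has rank 18, with invariant factors (1,1,1,1,1,1,1,1,1,1,1,1,1,1,1,1,1,2).

Reading off H_k = ker ∂_k / im ∂_{k+1}:

  H_0: rank C_0 − rank ∂_1 = 12 − 8 = 4, and the invariant factors of ∂_1 are all 1, so H_0 = Z^4.
  H_1: rank ker ∂_1 − rank ∂_2 = (27 − 8) − 18 = 1, and ∂_2 has invariant factor 2 > 1, so H_1 = Z ⊕ Z/2.
  H_2: rank ker ∂_2 − rank ∂_3 = (18 − 18) − 0 = 0, and there is no ∂_3, so H_2 = 0.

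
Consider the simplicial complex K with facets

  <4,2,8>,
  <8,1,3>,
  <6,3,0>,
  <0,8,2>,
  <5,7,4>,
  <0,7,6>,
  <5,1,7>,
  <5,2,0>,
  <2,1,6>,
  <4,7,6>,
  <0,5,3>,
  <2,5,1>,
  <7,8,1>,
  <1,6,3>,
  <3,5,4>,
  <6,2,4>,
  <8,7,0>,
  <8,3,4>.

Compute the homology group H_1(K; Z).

Take the total order 0 < 1 < 2 < 3 < 4 < 5 < 6 < 7 < 8 on the vertex set. Then K (dimension 2) consists of the simplices:

  0-simplices (9): [0], [1], [2], [3], [4], [5], [6], [7], [8]
  1-simplices (27): (27 of them)
  2-simplices (18): [0,2,5], [0,2,8], [0,3,5], [0,3,6], [0,6,7], [0,7,8], [1,2,5], [1,2,6], [1,3,6], [1,3,8], [1,5,7], [1,7,8], [2,4,6], [2,4,8], [3,4,5], [3,4,8], [4,5,7], [4,6,7]

giving chain groups C_0 ≅ Z^9, C_1 ≅ Z^27, C_2 ≅ Z^18.

The boundary map ∂_1: C_1 → C_0 is given by ∂[p,q] = [q] − [p].
The resulting 9×27 matrix has rank 8, and its Smith normal form has invariant factors (1,1,1,1,1,1,1,1).

∂_2: C_2 → C_1 sends each 2-simplex [p,q,r] to [q,r] − [p,r] + [p,q]. For instance
  ∂[0,3,5] = [3,5] − [0,5] + [0,3],
  ∂[1,3,8] = [3,8] − [1,8] + [1,3].
As a 27×18 matrix over Z this has rank 17, with invariant factors (1,1,1,1,1,1,1,1,1,1,1,1,1,1,1,1,1).

Computing H_k = (kernel of ∂_k) / (image of ∂_{k+1}):

  H_1: rank ker ∂_1 − rank ∂_2 = (27 − 8) − 17 = 2, and the invariant factors of ∂_2 are all 1, so H_1 = Z^2.

(K is a triangulation of the torus T^2.)

H_1 ≅ Z^2.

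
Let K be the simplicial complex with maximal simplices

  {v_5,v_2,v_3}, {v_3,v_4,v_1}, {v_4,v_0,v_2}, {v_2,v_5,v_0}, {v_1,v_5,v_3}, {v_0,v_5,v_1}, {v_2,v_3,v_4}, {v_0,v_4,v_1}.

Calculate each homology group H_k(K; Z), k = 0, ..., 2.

H_0 = Z,  H_1 = 0,  H_2 = Z.

Order the vertices as v_0 < v_1 < v_2 < v_3 < v_4 < v_5. Listing each simplex with vertices in this order, K has dimension 2 with simplices:

  0-simplices (6): [v_0], [v_1], [v_2], [v_3], [v_4], [v_5]
  1-simplices (12): [v_0,v_1], [v_0,v_2], [v_0,v_4], [v_0,v_5], [v_1,v_3], [v_1,v_4], [v_1,v_5], [v_2,v_3], [v_2,v_4], [v_2,v_5], [v_3,v_4], [v_3,v_5]
  2-simplices (8): [v_0,v_1,v_4], [v_0,v_1,v_5], [v_0,v_2,v_4], [v_0,v_2,v_5], [v_1,v_3,v_4], [v_1,v_3,v_5], [v_2,v_3,v_4], [v_2,v_3,v_5]

giving chain groups C_0 ≅ Z^6, C_1 ≅ Z^12, C_2 ≅ Z^8.

Boundary ∂_1: C_1 → C_0 maps an edge to its endpoints' difference, ∂[p,q] = q − p. For instance
  ∂[v_0,v_2] = [v_2] − [v_0].
The 6×12 boundary matrix has rank 5 and Smith normal form diag(1,1,1,1,1).

The boundary map ∂_2: C_2 → C_1 maps a triangle to the signed sum of its edges. For instance
  ∂[v_1,v_3,v_4] = [v_3,v_4] − [v_1,v_4] + [v_1,v_3],
  ∂[v_2,v_3,v_4] = [v_3,v_4] − [v_2,v_4] + [v_2,v_3].
As a 12×8 matrix over Z this has rank 7, with invariant factors (1,1,1,1,1,1,1).

Reading off H_k = ker ∂_k / im ∂_{k+1}:

  H_0: rank C_0 − rank ∂_1 = 6 − 5 = 1, and the invariant factors of ∂_1 are all 1, so H_0 ≅ Z.
  H_1: rank ker ∂_1 − rank ∂_2 = (12 − 5) − 7 = 0, and the invariant factors of ∂_2 are all 1, so H_1 ≅ 0.
  H_2: rank ker ∂_2 − rank ∂_3 = (8 − 7) − 0 = 1, and there is no ∂_3, so H_2 ≅ Z.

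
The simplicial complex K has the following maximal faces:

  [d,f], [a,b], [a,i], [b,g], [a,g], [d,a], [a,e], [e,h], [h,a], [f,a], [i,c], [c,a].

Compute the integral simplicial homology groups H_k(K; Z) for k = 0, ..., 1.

H_0 = Z,  H_1 = Z^4.

Order the vertices as a < b < c < d < e < f < g < h < i. Listing each simplex with vertices in this order, K has dimension 1 with simplices:

  0-simplices (9): a, b, c, d, e, f, g, h, i
  1-simplices (12): ab, ac, ad, ae, af, ag, ah, ai, bg, ci, df, eh

giving chain groups C_0 ≅ Z^9, C_1 ≅ Z^12.

∂_1: C_1 → C_0 sends each edge [p,q] (with p < q) to q − p. For instance
  ∂ab = b − a.
This gives a 9×12 integer matrix of rank 8; reducing to Smith normal form yields diagonal entries (1,1,1,1,1,1,1,1).

Computing H_k = (kernel of ∂_k) / (image of ∂_{k+1}):

  H_0: rank C_0 − rank ∂_1 = 9 − 8 = 1, and the invariant factors of ∂_1 are all 1, so H_0 = Z.
  H_1: rank ker ∂_1 − rank ∂_2 = (12 − 8) − 0 = 4, and there is no ∂_2, so H_1 = Z^4.

(K is a triangulation of a wedge of 4 circles.)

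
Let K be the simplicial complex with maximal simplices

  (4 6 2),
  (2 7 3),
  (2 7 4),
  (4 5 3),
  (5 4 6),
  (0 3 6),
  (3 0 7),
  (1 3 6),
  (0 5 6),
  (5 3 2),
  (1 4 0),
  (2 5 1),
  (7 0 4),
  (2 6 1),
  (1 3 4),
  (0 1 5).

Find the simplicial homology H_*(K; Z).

K has 8 vertices, 24 edges, 16 triangles.
rank ∂_0 = 0, rank ∂_1 = 7 ⇒ b_0 = 8 − 0 − 7 = 1; all invariant factors of ∂_1 are 1 so no torsion. So H_0 ≅ Z.
rank ∂_1 = 7, rank ∂_2 = 15 ⇒ b_1 = 24 − 7 − 15 = 2; all invariant factors of ∂_2 are 1 so no torsion. So H_1 ≅ Z^2.
rank ∂_2 = 15, rank ∂_3 = 0 ⇒ b_2 = 16 − 15 − 0 = 1. So H_2 ≅ Z.

H_0 = Z,  H_1 = Z^2,  H_2 = Z.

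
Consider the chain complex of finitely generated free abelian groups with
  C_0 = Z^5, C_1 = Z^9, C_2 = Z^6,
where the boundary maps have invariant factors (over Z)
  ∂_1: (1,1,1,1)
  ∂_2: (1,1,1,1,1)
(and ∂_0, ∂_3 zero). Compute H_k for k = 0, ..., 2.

H_0: b_0 = 5 − 0 − 4 = 1; torsion from ∂_1 factors > 1: none. So H_0 ≅ Z.
H_1: b_1 = 9 − 4 − 5 = 0; torsion from ∂_2 factors > 1: none. So H_1 ≅ 0.
H_2: b_2 = 6 − 5 − 0 = 1; torsion from ∂_3 factors > 1: none. So H_2 ≅ Z.

H_0 ≅ Z,  H_1 = 0,  H_2 ≅ Z.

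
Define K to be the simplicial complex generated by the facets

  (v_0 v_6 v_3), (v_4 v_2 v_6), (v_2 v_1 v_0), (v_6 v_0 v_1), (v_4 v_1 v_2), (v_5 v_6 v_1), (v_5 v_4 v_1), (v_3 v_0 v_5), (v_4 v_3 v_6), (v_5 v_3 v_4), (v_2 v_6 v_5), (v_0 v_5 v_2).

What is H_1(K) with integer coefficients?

H_1 ≅ Z/2.

K has 7 vertices, 18 edges, 12 triangles.
rank ∂_1 = 6, rank ∂_2 = 12 ⇒ b_1 = 18 − 6 − 12 = 0; ∂_2 has invariant factor(s) [2] giving torsion. So H_1 = Z/2.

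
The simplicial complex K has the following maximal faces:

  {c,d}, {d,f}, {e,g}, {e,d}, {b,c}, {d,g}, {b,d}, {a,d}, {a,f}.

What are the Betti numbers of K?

b_0 = 1, b_1 = 3.

K has 7 vertices, 9 edges.
rank ∂_0 = 0, rank ∂_1 = 6 ⇒ b_0 = 7 − 0 − 6 = 1; all invariant factors of ∂_1 are 1 so no torsion. So H_0 ≅ Z.
rank ∂_1 = 6, rank ∂_2 = 0 ⇒ b_1 = 9 − 6 − 0 = 3. So H_1 ≅ Z^3.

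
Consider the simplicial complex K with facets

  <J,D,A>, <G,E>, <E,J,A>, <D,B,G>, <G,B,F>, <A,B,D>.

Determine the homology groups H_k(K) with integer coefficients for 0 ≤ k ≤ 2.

K has 7 vertices, 12 edges, 5 triangles.
rank ∂_0 = 0, rank ∂_1 = 6 ⇒ b_0 = 7 − 0 − 6 = 1; all invariant factors of ∂_1 are 1 so no torsion. So H_0 = Z.
rank ∂_1 = 6, rank ∂_2 = 5 ⇒ b_1 = 12 − 6 − 5 = 1; all invariant factors of ∂_2 are 1 so no torsion. So H_1 = Z.
rank ∂_2 = 5, rank ∂_3 = 0 ⇒ b_2 = 5 − 5 − 0 = 0. So H_2 = 0.

H_0 ≅ Z,  H_1 ≅ Z,  H_2 = 0.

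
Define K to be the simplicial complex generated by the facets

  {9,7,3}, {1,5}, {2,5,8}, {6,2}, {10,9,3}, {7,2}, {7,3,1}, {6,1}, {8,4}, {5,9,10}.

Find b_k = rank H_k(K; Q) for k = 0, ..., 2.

b_0 = 1, b_1 = 3, b_2 = 0.

Fix the vertex order 1 < 2 < 3 < 4 < 5 < 6 < 7 < 8 < 9 < 10 and write every simplex with vertices in increasing order. Then dim K = 2 and the simplices of K are:

  0-simplices (10): [1], [2], [3], [4], [5], [6], [7], [8], [9], [10]
  1-simplices (17): [1,3], [1,5], [1,6], [1,7], [2,5], [2,6], [2,7], [2,8], [3,7], [3,9], [3,10], [4,8], [5,8], [5,9], [5,10], [7,9], [9,10]
  2-simplices (5): [1,3,7], [2,5,8], [3,7,9], [3,9,10], [5,9,10]

so the chain groups are C_0 ≅ Z^10, C_1 ≅ Z^17, C_2 ≅ Z^5.

∂_1: C_1 → C_0 sends each edge [p,q] (with p < q) to q − p. For instance
  ∂[2,6] = [6] − [2].
This gives a 10×17 integer matrix of rank 9; reducing to Smith normal form yields diagonal entries (1,1,1,1,1,1,1,1,1).

∂_2: C_2 → C_1 maps a triangle to the signed sum of its edges. For instance
  ∂[5,9,10] = [9,10] − [5,10] + [5,9],
  ∂[1,3,7] = [3,7] − [1,7] + [1,3].
This gives a 17×5 integer matrix of rank 5; reducing to Smith normal form yields diagonal entries (1,1,1,1,1).

From H_k ≅ ker(∂_k) / im(∂_{k+1}) we obtain:

  H_0: rank C_0 − rank ∂_1 = 10 − 9 = 1, and the invariant factors of ∂_1 are all 1, so H_0 ≅ Z.
  H_1: rank ker ∂_1 − rank ∂_2 = (17 − 9) − 5 = 3, and the invariant factors of ∂_2 are all 1, so H_1 ≅ Z^3.
  H_2: rank ker ∂_2 − rank ∂_3 = (5 − 5) − 0 = 0, and there is no ∂_3, so H_2 ≅ 0.

As a check, the Euler characteristic is 10 − 17 + 5 = -2, which agrees with 1 − 3 + 0 = -2.

Hence the Betti numbers are b_0 = 1, b_1 = 3, b_2 = 0.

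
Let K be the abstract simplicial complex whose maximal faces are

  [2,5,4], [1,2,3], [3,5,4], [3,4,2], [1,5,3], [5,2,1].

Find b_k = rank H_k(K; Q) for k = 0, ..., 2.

Fix the vertex order 1 < 2 < 3 < 4 < 5 and write every simplex with vertices in increasing order. Then dim K = 2 and the simplices of K are:

  0-simplices (5): [1], [2], [3], [4], [5]
  1-simplices (9): [1,2], [1,3], [1,5], [2,3], [2,4], [2,5], [3,4], [3,5], [4,5]
  2-simplices (6): [1,2,3], [1,2,5], [1,3,5], [2,3,4], [2,4,5], [3,4,5]

Hence C_0 ≅ Z^5, C_1 ≅ Z^9, C_2 ≅ Z^6.

∂_1: C_1 → C_0 is given by ∂[p,q] = [q] − [p]. For instance
  ∂[1,3] = [3] − [1].
This gives a 5×9 integer matrix of rank 4; reducing to Smith normal form yields diagonal entries (1,1,1,1).

∂_2: C_2 → C_1 sends each 2-simplex [p,q,r] to [q,r] − [p,r] + [p,q]. For instance
  ∂[1,2,3] = [2,3] − [1,3] + [1,2],
  ∂[1,2,5] = [2,5] − [1,5] + [1,2].
The 9×6 boundary matrix has rank 5 and Smith normal form diag(1,1,1,1,1).

Now H_k = ker ∂_k / im ∂_{k+1}, so:

  H_0: rank C_0 − rank ∂_1 = 5 − 4 = 1, and the invariant factors of ∂_1 are all 1, so H_0 ≅ Z.
  H_1: rank ker ∂_1 − rank ∂_2 = (9 − 4) − 5 = 0, and the invariant factors of ∂_2 are all 1, so H_1 ≅ 0.
  H_2: rank ker ∂_2 − rank ∂_3 = (6 − 5) − 0 = 1, and there is no ∂_3, so H_2 ≅ Z.

As a check, the Euler characteristic is 5 − 9 + 6 = 2, which agrees with 1 − 0 + 1 = 2.

Hence the Betti numbers are b_0 = 1, b_1 = 0, b_2 = 1.

b_0 = 1, b_1 = 0, b_2 = 1.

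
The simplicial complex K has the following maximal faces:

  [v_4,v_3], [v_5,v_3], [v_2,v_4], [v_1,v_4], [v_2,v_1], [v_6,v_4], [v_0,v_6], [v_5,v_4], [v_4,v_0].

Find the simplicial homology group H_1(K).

H_1 = Z^3.

Take the total order v_0 < v_1 < v_2 < v_3 < v_4 < v_5 < v_6 on the vertex set. Then K (dimension 1) consists of the simplices:

  0-simplices (7): [v_0], [v_1], [v_2], [v_3], [v_4], [v_5], [v_6]
  1-simplices (9): [v_0,v_4], [v_0,v_6], [v_1,v_2], [v_1,v_4], [v_2,v_4], [v_3,v_4], [v_3,v_5], [v_4,v_5], [v_4,v_6]

Hence C_0 ≅ Z^7, C_1 ≅ Z^9.

Boundary ∂_1: C_1 → C_0 maps an edge to its endpoints' difference, ∂[p,q] = q − p. For instance
  ∂[v_3,v_4] = [v_4] − [v_3].
This gives a 7×9 integer matrix of rank 6; reducing to Smith normal form yields diagonal entries (1,1,1,1,1,1).

Reading off H_k = ker ∂_k / im ∂_{k+1}:

  H_1: rank ker ∂_1 − rank ∂_2 = (9 − 6) − 0 = 3, and there is no ∂_2, so H_1 ≅ Z^3.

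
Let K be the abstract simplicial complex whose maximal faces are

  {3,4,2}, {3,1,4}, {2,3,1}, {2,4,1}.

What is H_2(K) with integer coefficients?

H_2 ≅ Z.

Fix the vertex order 1 < 2 < 3 < 4 and write every simplex with vertices in increasing order. Then dim K = 2 and the simplices of K are:

  0-simplices (4): [1], [2], [3], [4]
  1-simplices (6): [1,2], [1,3], [1,4], [2,3], [2,4], [3,4]
  2-simplices (4): [1,2,3], [1,2,4], [1,3,4], [2,3,4]

Hence C_0 ≅ Z^4, C_1 ≅ Z^6, C_2 ≅ Z^4.

The boundary map ∂_1: C_1 → C_0 maps an edge to its endpoints' difference, ∂[p,q] = q − p. For instance
  ∂[1,4] = [4] − [1].
As a 4×6 matrix over Z this has rank 3, with invariant factors (1,1,1).

∂_2: C_2 → C_1 acts by ∂[p,q,r] = [q,r] − [p,r] + [p,q]. For instance
  ∂[1,2,3] = [2,3] − [1,3] + [1,2],
  ∂[1,3,4] = [3,4] − [1,4] + [1,3].
The 6×4 boundary matrix has rank 3 and Smith normal form diag(1,1,1).

Now H_k = ker ∂_k / im ∂_{k+1}, so:

  H_2: rank ker ∂_2 − rank ∂_3 = (4 − 3) − 0 = 1, and there is no ∂_3, so H_2 = Z.

(K is a triangulation of the 2-sphere S^2.)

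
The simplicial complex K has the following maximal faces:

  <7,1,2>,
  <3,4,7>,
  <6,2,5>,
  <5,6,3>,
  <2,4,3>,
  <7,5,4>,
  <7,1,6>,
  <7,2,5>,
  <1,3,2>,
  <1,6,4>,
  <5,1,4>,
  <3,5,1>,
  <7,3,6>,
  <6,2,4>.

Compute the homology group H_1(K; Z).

H_1 ≅ Z^2.

K has 7 vertices, 21 edges, 14 triangles.
rank ∂_1 = 6, rank ∂_2 = 13 ⇒ b_1 = 21 − 6 − 13 = 2; all invariant factors of ∂_2 are 1 so no torsion. So H_1 = Z^2.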